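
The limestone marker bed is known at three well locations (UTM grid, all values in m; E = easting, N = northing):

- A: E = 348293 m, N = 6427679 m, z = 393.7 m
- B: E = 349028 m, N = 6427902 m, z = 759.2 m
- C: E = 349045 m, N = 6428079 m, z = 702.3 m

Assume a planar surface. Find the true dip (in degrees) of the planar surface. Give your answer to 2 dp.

35.80°

Let the plane be z = a·E + b·N + c.
B−A: 735a + 223b = 365.5;  C−A: 752a + 400b = 308.6.
Solving gives a = 0.61267, b = −0.38031.
Gradient magnitude |∇z| = √(a² + b²) = √(0.37536 + 0.14464) = 0.72111.
True dip = arctan(0.72111) = 35.80°, dipping toward WNW (azimuth ≈ 302°).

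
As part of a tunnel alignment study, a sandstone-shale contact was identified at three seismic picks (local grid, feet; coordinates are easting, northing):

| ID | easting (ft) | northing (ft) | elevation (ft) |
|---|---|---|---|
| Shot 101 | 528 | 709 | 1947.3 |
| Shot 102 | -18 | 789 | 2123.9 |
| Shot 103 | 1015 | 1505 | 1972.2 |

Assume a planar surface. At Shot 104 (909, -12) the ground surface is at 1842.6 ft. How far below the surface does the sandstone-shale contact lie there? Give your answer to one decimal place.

Let the plane be z = a·easting + b·northing + c.
Shot 102−Shot 101: −546a + 80b = 176.6;  Shot 103−Shot 101: 487a + 796b = 24.9.
Solving gives a = −0.292628, b = 0.210314.
Then c = 1947.3 − a·528 − b·709 = 1952.70.
At (909, -12): z_contact = −266.00 − 2.52 + 1952.70 = 1684.17 ft.
Depth below ground = 1842.6 − 1684.17 = 158.4 ft.

158.4 ft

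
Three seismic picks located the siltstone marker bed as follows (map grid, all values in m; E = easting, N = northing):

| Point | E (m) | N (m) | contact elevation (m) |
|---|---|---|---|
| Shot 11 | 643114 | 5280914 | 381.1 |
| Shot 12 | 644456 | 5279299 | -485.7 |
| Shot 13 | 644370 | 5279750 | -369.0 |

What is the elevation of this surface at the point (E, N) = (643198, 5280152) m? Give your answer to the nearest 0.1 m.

Two edge vectors: Shot 11→Shot 12 = (1342, -1615, -866.8), Shot 11→Shot 13 = (1256, -1164, -750.1).
Normal n = (Shot 11→Shot 12) × (Shot 11→Shot 13) = (202456.3, -82066.6, 466352).
So ∂z/∂E = −n_x/n_z = −0.434127655 and ∂z/∂N = −n_y/n_z = 0.175975658.
Intercept c from Shot 11: 381.1 + 279193.57 − 929312.32 = −649737.64.
At (643198, 5280152): z = −279230.0 + 929178.2 − 649737.64 = 210.5 m.

210.5 m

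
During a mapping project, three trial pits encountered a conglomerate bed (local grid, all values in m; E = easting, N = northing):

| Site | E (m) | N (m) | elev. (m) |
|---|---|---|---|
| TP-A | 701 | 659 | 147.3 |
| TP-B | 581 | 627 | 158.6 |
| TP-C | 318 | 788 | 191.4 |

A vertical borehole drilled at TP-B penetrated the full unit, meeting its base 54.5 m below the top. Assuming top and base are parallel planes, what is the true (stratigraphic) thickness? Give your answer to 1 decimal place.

54.2 m

Let the plane be z = a·E + b·N + c.
TP-B−TP-A: −120a − 32b = 11.3;  TP-C−TP-A: −383a + 129b = 44.1.
Solving gives a = −0.10344, b = 0.03476.
|∇z| = √(a²+b²) = 0.10912, so dip δ = arctan(0.10912) = 6.23°.
True thickness = vertical thickness × cos δ = 54.5 × cos 6.23° = 54.2 m.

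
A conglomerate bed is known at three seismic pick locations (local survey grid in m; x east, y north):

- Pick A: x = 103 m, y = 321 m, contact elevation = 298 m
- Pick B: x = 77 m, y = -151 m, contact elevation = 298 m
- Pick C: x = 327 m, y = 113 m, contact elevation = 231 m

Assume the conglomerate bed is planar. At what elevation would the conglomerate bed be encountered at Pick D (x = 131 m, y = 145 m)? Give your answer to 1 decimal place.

287.3 m

Two edge vectors: Pick A→Pick B = (-26, -472, 0), Pick A→Pick C = (224, -208, -67).
Normal n = (Pick A→Pick B) × (Pick A→Pick C) = (31624, -1742, 111136).
So ∂z/∂x = −n_x/n_z = −0.28455 and ∂z/∂y = −n_y/n_z = 0.01567.
Intercept c from Pick A: 298 + 29.31 − 5.03 = 322.28.
At (131, 145): z = −37.3 + 2.3 + 322.28 = 287.3 m.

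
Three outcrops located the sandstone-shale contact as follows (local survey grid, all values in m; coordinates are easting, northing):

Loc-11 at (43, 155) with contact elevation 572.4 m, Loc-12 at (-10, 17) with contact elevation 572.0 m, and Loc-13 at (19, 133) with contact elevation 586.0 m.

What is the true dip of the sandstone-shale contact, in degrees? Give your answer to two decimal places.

Let the plane be z = a·easting + b·northing + c.
Loc-12−Loc-11: −53a − 138b = −0.4;  Loc-13−Loc-11: −24a − 22b = 13.6.
Solving gives a = −0.87866, b = 0.34035.
Gradient magnitude |∇z| = √(a² + b²) = √(0.77204 + 0.11584) = 0.94227.
True dip = arctan(0.94227) = 43.30°, dipping toward ESE (azimuth ≈ 111°).

43.30°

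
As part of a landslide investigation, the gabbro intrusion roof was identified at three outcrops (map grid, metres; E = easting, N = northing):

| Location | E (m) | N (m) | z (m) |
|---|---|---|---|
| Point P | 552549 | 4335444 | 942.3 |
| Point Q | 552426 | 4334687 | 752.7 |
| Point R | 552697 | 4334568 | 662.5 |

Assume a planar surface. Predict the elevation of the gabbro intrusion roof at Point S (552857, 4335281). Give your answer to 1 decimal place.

831.9 m

Let the plane be z = a·E + b·N + c.
Point Q−Point P: −123a − 757b = −189.6;  Point R−Point P: 148a − 876b = −279.8.
Solving gives a = −0.208017872, b = 0.284261821.
Then c = 942.3 − a·552549 − b·4335444 = −1116518.84.
At (552857, 4335281): z = −115004.1 + 1232354.9 − 1116518.84 = 831.9 m.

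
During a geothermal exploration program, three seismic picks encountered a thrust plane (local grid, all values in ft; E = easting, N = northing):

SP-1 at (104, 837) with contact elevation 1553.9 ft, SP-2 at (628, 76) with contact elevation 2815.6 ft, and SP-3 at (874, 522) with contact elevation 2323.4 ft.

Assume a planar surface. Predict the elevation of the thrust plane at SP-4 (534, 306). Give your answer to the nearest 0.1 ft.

2463.0 ft

Two edge vectors: SP-1→SP-2 = (524, -761, 1261.7), SP-1→SP-3 = (770, -315, 769.5).
Normal n = (SP-1→SP-2) × (SP-1→SP-3) = (-188154, 568291, 420910).
So ∂z/∂E = −n_x/n_z = 0.44702 and ∂z/∂N = −n_y/n_z = −1.35015.
Intercept c from SP-1: 1553.9 − 46.49 + 1130.07 = 2637.48.
At (534, 306): z = 238.7 − 413.1 + 2637.48 = 2463.0 ft.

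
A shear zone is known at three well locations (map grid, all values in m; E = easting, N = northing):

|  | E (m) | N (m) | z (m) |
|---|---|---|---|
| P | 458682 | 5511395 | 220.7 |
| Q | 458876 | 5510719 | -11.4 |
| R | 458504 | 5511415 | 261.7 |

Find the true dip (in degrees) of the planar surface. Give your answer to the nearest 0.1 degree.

Let the plane be z = a·E + b·N + c.
Q−P: 194a − 676b = −232.1;  R−P: −178a + 20b = 41.
Solving gives a = −0.19815, b = 0.28648.
Gradient magnitude |∇z| = √(a² + b²) = √(0.03926 + 0.08207) = 0.34833.
True dip = arctan(0.34833) = 19.2°, dipping toward SE (azimuth ≈ 145°).

19.2°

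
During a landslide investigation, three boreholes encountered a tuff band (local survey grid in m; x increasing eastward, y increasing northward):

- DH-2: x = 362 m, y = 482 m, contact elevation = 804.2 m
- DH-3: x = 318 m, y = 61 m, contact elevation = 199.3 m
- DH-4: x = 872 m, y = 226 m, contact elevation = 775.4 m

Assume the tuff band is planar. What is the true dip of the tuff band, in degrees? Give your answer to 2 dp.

Two edge vectors: DH-2→DH-3 = (-44, -421, -604.9), DH-2→DH-4 = (510, -256, -28.8).
Normal n = (DH-2→DH-3) × (DH-2→DH-4) = (-142729.6, -309766.2, 225974).
So ∂z/∂x = −n_x/n_z = 0.63162 and ∂z/∂y = −n_y/n_z = 1.37080.
Gradient magnitude |∇z| = √(a² + b²) = √(0.39894 + 1.87911) = 1.50932.
True dip = arctan(1.50932) = 56.47°, dipping toward SSW (azimuth ≈ 205°).

56.47°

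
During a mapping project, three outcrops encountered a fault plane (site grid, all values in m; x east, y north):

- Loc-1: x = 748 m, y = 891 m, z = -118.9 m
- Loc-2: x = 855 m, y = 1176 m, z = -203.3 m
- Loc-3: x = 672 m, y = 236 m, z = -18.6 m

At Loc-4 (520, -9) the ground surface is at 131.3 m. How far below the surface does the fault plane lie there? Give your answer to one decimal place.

Two edge vectors: Loc-1→Loc-2 = (107, 285, -84.4), Loc-1→Loc-3 = (-76, -655, 100.3).
Normal n = (Loc-1→Loc-2) × (Loc-1→Loc-3) = (-26696.5, -4317.7, -48425).
So ∂z/∂x = −n_x/n_z = −0.551296 and ∂z/∂y = −n_y/n_z = −0.089163.
Intercept c from Loc-1: -118.9 + 412.37 + 79.44 = 372.91.
At (520, -9): z_contact = −286.67 + 0.80 + 372.91 = 87.04 m.
Depth below ground = 131.3 − 87.04 = 44.3 m.

44.3 m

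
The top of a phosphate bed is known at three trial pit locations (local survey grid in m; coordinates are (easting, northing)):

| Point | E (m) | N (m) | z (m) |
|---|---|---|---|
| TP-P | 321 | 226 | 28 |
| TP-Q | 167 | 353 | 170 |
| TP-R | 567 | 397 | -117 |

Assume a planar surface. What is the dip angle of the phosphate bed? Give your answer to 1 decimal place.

Two edge vectors: TP-P→TP-Q = (-154, 127, 142), TP-P→TP-R = (246, 171, -145).
Normal n = (TP-P→TP-Q) × (TP-P→TP-R) = (-42697, 12602, -57576).
So ∂z/∂E = −n_x/n_z = −0.74158 and ∂z/∂N = −n_y/n_z = 0.21888.
Gradient magnitude |∇z| = √(a² + b²) = √(0.54994 + 0.04791) = 0.77320.
True dip = arctan(0.77320) = 37.7°, dipping toward ESE (azimuth ≈ 106°).

37.7°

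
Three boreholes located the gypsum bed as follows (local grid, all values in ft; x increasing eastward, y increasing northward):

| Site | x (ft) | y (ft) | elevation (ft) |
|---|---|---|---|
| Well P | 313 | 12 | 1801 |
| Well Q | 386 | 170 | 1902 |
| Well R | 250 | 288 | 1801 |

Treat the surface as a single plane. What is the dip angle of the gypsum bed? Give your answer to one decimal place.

Two edge vectors: Well P→Well Q = (73, 158, 101), Well P→Well R = (-63, 276, 0).
Normal n = (Well P→Well Q) × (Well P→Well R) = (-27876, -6363, 30102).
So ∂z/∂x = −n_x/n_z = 0.92605 and ∂z/∂y = −n_y/n_z = 0.21138.
Gradient magnitude |∇z| = √(a² + b²) = √(0.85757 + 0.04468) = 0.94987.
True dip = arctan(0.94987) = 43.5°, dipping toward WSW (azimuth ≈ 257°).

43.5°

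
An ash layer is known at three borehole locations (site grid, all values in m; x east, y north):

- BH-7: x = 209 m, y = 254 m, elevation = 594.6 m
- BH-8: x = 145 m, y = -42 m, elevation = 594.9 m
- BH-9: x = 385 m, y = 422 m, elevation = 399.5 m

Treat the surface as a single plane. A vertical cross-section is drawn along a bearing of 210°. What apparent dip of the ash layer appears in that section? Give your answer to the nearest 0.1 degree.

Two edge vectors: BH-7→BH-8 = (-64, -296, 0.3), BH-7→BH-9 = (176, 168, -195.1).
Normal n = (BH-7→BH-8) × (BH-7→BH-9) = (57699.2, -12433.6, 41344).
So ∂z/∂x = −n_x/n_z = −1.39559 and ∂z/∂y = −n_y/n_z = 0.30074.
Unit vector along 210° is (sin 210°, cos 210°) = (-0.5000, -0.8660).
Slope in that direction = a·(-0.5000) + b·(-0.8660) = 0.43735.
Apparent dip = arctan|0.43735| = 23.6° (true dip is 55.0°, so apparent ≤ true as expected).

23.6°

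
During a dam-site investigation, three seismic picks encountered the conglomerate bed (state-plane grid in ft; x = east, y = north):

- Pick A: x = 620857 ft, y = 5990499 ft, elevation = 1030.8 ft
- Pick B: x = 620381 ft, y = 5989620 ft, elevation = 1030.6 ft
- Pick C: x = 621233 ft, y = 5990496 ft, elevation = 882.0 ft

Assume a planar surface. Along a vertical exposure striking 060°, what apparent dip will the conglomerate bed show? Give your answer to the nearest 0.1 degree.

13.2°

Two edge vectors: Pick A→Pick B = (-476, -879, -0.2), Pick A→Pick C = (376, -3, -148.8).
Normal n = (Pick A→Pick B) × (Pick A→Pick C) = (130794.6, -70904, 331932).
So ∂z/∂x = −n_x/n_z = −0.39404 and ∂z/∂y = −n_y/n_z = 0.21361.
Unit vector along 060° is (sin 60°, cos 60°) = (0.8660, 0.5000).
Slope in that direction = a·(0.8660) + b·(0.5000) = −0.23444.
Apparent dip = arctan|0.23444| = 13.2° (true dip is 24.1°, so apparent ≤ true as expected).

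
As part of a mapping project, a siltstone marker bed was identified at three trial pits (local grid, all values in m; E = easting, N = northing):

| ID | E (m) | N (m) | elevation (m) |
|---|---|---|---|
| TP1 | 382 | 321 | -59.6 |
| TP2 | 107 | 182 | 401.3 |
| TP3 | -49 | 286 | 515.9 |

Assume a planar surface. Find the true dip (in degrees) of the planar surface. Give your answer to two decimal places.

Two edge vectors: TP1→TP2 = (-275, -139, 460.9), TP1→TP3 = (-431, -35, 575.5).
Normal n = (TP1→TP2) × (TP1→TP3) = (-63863, -40385.4, -50284).
So ∂z/∂E = −n_x/n_z = −1.27005 and ∂z/∂N = −n_y/n_z = −0.80315.
Gradient magnitude |∇z| = √(a² + b²) = √(1.61302 + 0.64504) = 1.50268.
True dip = arctan(1.50268) = 56.36°, dipping toward ENE (azimuth ≈ 058°).

56.36°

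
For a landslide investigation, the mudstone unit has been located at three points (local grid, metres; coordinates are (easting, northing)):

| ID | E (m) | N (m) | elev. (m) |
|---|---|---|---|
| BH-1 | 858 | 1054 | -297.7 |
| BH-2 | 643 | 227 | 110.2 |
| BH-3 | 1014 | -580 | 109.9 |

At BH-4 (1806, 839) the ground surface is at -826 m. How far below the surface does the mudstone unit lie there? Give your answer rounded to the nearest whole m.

54 m

Two edge vectors: BH-1→BH-2 = (-215, -827, 407.9), BH-1→BH-3 = (156, -1634, 407.6).
Normal n = (BH-1→BH-2) × (BH-1→BH-3) = (329423.4, 151266.4, 480322).
So ∂z/∂E = −n_x/n_z = −0.68584 and ∂z/∂N = −n_y/n_z = −0.31493.
Intercept c from BH-1: -297.7 + 588.45 + 331.93 = 622.68.
At (1806, 839): z_contact = −1238.6 − 264.2 + 622.68 = -880.2 m.
Depth below ground = -826 − (-880.2) = 54 m.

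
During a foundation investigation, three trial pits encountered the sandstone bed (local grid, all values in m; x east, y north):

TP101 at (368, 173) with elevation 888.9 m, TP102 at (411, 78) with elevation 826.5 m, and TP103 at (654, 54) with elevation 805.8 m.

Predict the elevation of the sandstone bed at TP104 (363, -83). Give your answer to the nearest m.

Let the plane be z = a·x + b·y + c.
TP102−TP101: 43a − 95b = −62.4;  TP103−TP101: 286a − 119b = −83.1.
Solving gives a = −0.02126, b = 0.64722.
Then c = 888.9 − a·368 − b·173 = 784.76.
At (363, -83): z = −7.7 − 53.7 + 784.76 = 723.3 m.

723 m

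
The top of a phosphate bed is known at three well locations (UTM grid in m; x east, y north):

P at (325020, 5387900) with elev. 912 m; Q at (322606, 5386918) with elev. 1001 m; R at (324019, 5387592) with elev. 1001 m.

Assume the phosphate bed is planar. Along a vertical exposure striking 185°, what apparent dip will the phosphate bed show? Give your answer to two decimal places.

Let the plane be z = a·x + b·y + c.
Q−P: −2414a − 982b = 89;  R−P: −1001a − 308b = 89.
Solving gives a = −0.25049, b = 0.52515.
Unit vector along 185° is (sin 185°, cos 185°) = (-0.0872, -0.9962).
Slope in that direction = a·(-0.0872) + b·(-0.9962) = −0.50132.
Apparent dip = arctan|0.50132| = 26.63° (true dip is 30.2°, so apparent ≤ true as expected).

26.63°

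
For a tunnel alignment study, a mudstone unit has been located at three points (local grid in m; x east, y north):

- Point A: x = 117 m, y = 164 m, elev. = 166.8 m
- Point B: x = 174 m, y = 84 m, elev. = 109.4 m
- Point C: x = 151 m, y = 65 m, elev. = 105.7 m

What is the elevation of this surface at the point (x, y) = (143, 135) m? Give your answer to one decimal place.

144.5 m

Let the plane be z = a·x + b·y + c.
Point B−Point A: 57a − 80b = −57.4;  Point C−Point A: 34a − 99b = −61.1.
Solving gives a = −0.27184, b = 0.52381.
Then c = 166.8 − a·117 − b·164 = 112.70.
At (143, 135): z = −38.9 + 70.7 + 112.70 = 144.5 m.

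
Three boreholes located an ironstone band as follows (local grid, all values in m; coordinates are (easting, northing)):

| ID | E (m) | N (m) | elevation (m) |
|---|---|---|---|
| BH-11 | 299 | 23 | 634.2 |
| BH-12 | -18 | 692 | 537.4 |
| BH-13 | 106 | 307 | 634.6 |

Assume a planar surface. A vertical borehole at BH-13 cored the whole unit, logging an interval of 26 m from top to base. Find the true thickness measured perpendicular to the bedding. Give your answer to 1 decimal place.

19.7 m

Two edge vectors: BH-11→BH-12 = (-317, 669, -96.8), BH-11→BH-13 = (-193, 284, 0.4).
Normal n = (BH-11→BH-12) × (BH-11→BH-13) = (27758.8, 18809.2, 39089).
So ∂z/∂E = −n_x/n_z = −0.71014 and ∂z/∂N = −n_y/n_z = −0.48119.
|∇z| = √(a²+b²) = 0.85782, so dip δ = arctan(0.85782) = 40.62°.
True thickness = vertical thickness × cos δ = 26 × cos 40.62° = 19.7 m.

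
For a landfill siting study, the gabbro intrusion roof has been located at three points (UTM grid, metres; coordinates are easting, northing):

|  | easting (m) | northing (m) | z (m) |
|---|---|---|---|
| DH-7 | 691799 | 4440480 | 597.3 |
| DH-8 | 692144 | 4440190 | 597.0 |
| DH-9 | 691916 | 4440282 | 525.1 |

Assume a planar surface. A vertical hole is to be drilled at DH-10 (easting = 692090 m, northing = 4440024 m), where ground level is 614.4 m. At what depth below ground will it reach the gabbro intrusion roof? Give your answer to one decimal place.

Let the plane be z = a·easting + b·northing + c.
DH-8−DH-7: 345a − 290b = −0.3;  DH-9−DH-7: 117a − 198b = −72.2.
Solving gives a = 0.607289122, b = 0.723499127.
Then c = 597.3 − a·691799 − b·4440480 = −3632208.11.
At (692090, 4440024): z_contact = 420298.73 + 3212353.49 − 3632208.11 = 444.11 m.
Depth below ground = 614.4 − 444.11 = 170.3 m.

170.3 m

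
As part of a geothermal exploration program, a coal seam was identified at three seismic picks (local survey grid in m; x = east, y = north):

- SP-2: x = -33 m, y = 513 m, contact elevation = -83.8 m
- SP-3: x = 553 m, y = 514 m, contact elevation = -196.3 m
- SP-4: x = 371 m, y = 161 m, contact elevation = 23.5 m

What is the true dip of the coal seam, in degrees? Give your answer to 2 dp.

29.16°

Let the plane be z = a·x + b·y + c.
SP-3−SP-2: 586a + 1b = −112.5;  SP-4−SP-2: 404a − 352b = 107.3.
Solving gives a = −0.19109, b = −0.52414.
Gradient magnitude |∇z| = √(a² + b²) = √(0.03651 + 0.27473) = 0.55789.
True dip = arctan(0.55789) = 29.16°, dipping toward NNE (azimuth ≈ 020°).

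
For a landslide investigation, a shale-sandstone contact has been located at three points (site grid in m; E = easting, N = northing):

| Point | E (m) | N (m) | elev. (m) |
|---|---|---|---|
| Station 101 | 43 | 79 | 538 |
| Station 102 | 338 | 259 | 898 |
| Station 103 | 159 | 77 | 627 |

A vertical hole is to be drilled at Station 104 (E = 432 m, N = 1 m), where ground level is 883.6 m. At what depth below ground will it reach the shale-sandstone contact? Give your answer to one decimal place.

98.6 m

Let the plane be z = a·E + b·N + c.
Station 102−Station 101: 295a + 180b = 360;  Station 103−Station 101: 116a − 2b = 89.
Solving gives a = 0.77969, b = 0.72217.
Then c = 538 − a·43 − b·79 = 447.42.
At (432, 1): z_contact = 336.83 + 0.72 + 447.42 = 784.97 m.
Depth below ground = 883.6 − 784.97 = 98.6 m.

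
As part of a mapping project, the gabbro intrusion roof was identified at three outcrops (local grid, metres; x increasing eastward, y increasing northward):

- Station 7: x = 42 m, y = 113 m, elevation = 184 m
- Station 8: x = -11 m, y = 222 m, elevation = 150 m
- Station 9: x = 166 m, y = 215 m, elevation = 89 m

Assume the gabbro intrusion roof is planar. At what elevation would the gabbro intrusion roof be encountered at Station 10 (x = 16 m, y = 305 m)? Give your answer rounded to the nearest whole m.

Two edge vectors: Station 7→Station 8 = (-53, 109, -34), Station 7→Station 9 = (124, 102, -95).
Normal n = (Station 7→Station 8) × (Station 7→Station 9) = (-6887, -9251, -18922).
So ∂z/∂x = −n_x/n_z = −0.36397 and ∂z/∂y = −n_y/n_z = −0.48890.
Intercept c from Station 7: 184 + 15.29 + 55.25 = 254.53.
At (16, 305): z = −5.8 − 149.1 + 254.53 = 99.6 m.

100 m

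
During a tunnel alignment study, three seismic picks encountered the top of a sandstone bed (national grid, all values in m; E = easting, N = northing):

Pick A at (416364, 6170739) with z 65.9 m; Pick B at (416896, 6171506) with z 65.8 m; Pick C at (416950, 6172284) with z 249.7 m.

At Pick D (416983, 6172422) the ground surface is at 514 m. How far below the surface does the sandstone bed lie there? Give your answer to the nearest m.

241 m

Let the plane be z = a·E + b·N + c.
Pick B−Pick A: 532a + 767b = −0.1;  Pick C−Pick A: 586a + 1545b = 183.8.
Solving gives a = −0.37889244, b = 0.26267377.
Then c = 65.9 − a·416364 − b·6170739 = −1463068.19.
At (416983, 6172422): z_contact = −157991.7 + 1621333.3 − 1463068.19 = 273.4 m.
Depth below ground = 514 − 273.4 = 241 m.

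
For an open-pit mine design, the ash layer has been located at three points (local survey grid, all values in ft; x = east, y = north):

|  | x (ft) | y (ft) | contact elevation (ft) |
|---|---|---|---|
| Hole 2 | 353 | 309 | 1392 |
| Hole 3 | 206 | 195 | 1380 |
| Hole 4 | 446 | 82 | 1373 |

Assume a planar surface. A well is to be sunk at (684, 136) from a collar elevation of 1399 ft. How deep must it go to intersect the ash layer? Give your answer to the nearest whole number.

Let the plane be z = a·x + b·y + c.
Hole 3−Hole 2: −147a − 114b = −12;  Hole 4−Hole 2: 93a − 227b = −19.
Solving gives a = 0.01269, b = 0.08890.
Then c = 1392 − a·353 − b·309 = 1360.05.
At (684, 136): z_contact = 8.7 + 12.1 + 1360.05 = 1380.8 ft.
Depth below ground = 1399 − 1380.8 = 18 ft.

18 ft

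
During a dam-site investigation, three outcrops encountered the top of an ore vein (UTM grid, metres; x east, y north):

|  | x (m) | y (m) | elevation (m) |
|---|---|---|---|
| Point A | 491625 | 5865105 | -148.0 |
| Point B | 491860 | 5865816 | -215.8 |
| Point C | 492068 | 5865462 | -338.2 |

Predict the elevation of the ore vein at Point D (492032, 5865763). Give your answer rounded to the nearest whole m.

Two edge vectors: Point A→Point B = (235, 711, -67.8), Point A→Point C = (443, 357, -190.2).
Normal n = (Point A→Point B) × (Point A→Point C) = (-111027.6, 14661.6, -231078).
So ∂z/∂x = −n_x/n_z = −0.48047672 and ∂z/∂y = −n_y/n_z = 0.06344871.
Intercept c from Point A: -148 + 236214.37 − 372133.32 = −136066.95.
At (492032, 5865763): z = −236409.9 + 372175.1 − 136066.95 = -301.8 m.

-302 m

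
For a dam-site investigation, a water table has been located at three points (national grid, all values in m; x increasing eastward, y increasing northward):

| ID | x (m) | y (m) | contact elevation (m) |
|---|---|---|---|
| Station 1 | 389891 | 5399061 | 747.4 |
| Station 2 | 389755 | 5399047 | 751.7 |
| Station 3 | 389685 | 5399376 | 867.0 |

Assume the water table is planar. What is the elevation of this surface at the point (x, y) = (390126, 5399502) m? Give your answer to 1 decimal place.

880.2 m

Two edge vectors: Station 1→Station 2 = (-136, -14, 4.3), Station 1→Station 3 = (-206, 315, 119.6).
Normal n = (Station 1→Station 2) × (Station 1→Station 3) = (-3028.9, 15379.8, -45724).
So ∂z/∂x = −n_x/n_z = −0.066243111 and ∂z/∂y = −n_y/n_z = 0.336361648.
Intercept c from Station 1: 747.4 + 25827.59 − 1816037.06 = −1789462.06.
At (390126, 5399502): z = −25843.2 + 1816185.4 − 1789462.06 = 880.2 m.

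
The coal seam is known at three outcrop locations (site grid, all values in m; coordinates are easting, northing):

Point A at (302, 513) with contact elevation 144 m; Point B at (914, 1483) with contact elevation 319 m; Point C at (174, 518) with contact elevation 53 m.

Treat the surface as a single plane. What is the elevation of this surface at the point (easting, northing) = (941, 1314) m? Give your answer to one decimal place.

382.1 m

Let the plane be z = a·easting + b·northing + c.
Point B−Point A: 612a + 970b = 175;  Point C−Point A: −128a + 5b = −91.
Solving gives a = 0.700715, b = −0.261688.
Then c = 144 − a·302 − b·513 = 66.63.
At (941, 1314): z = 659.4 − 343.9 + 66.63 = 382.1 m.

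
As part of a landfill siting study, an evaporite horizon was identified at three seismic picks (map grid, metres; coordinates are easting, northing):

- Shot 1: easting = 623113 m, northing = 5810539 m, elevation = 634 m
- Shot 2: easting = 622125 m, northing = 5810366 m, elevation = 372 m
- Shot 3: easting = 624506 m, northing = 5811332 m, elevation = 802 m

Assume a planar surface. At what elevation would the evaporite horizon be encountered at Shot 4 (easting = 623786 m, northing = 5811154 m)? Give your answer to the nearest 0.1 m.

Two edge vectors: Shot 1→Shot 2 = (-988, -173, -262), Shot 1→Shot 3 = (1393, 793, 168).
Normal n = (Shot 1→Shot 2) × (Shot 1→Shot 3) = (178702, -198982, -542495).
So ∂z/∂easting = −n_x/n_z = 0.329407644 and ∂z/∂northing = −n_y/n_z = −0.366790477.
Intercept c from Shot 1: 634 − 205258.19 + 2131250.37 = 1926626.19.
At (623786, 5811154): z = 205479.9 − 2131475.9 + 1926626.19 = 630.1 m.

630.1 m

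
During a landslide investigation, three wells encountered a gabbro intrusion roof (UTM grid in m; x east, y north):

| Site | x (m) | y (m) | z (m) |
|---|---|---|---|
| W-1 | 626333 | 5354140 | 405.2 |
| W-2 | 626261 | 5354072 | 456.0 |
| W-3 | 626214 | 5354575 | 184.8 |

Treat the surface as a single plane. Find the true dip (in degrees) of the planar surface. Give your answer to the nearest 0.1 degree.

30.3°

Two edge vectors: W-1→W-2 = (-72, -68, 50.8), W-1→W-3 = (-119, 435, -220.4).
Normal n = (W-1→W-2) × (W-1→W-3) = (-7110.8, -21914, -39412).
So ∂z/∂x = −n_x/n_z = −0.18042 and ∂z/∂y = −n_y/n_z = −0.55602.
Gradient magnitude |∇z| = √(a² + b²) = √(0.03255 + 0.30916) = 0.58456.
True dip = arctan(0.58456) = 30.3°, dipping toward NNE (azimuth ≈ 018°).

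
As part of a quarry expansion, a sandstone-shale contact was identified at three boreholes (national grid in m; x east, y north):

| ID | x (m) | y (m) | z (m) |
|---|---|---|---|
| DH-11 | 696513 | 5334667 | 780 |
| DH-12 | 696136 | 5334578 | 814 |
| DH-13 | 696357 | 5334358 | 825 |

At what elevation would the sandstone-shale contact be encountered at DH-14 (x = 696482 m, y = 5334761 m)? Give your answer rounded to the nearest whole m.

771 m

Let the plane be z = a·x + b·y + c.
DH-12−DH-11: −377a − 89b = 34;  DH-13−DH-11: −156a − 309b = 45.
Solving gives a = −0.06335702, b = −0.11364500.
Then c = 780 − a·696513 − b·5334667 = 651167.23.
At (696482, 5334761): z = −44127.0 − 606268.9 + 651167.23 = 771.3 m.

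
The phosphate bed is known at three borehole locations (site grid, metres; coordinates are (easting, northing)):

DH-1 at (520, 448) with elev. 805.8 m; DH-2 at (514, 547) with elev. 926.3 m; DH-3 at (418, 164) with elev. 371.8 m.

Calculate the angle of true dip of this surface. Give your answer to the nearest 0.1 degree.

Let the plane be z = a·E + b·N + c.
DH-2−DH-1: −6a + 99b = 120.5;  DH-3−DH-1: −102a − 284b = −434.
Solving gives a = 0.74089, b = 1.26207.
Gradient magnitude |∇z| = √(a² + b²) = √(0.54892 + 1.59283) = 1.46347.
True dip = arctan(1.46347) = 55.7°, dipping toward SSW (azimuth ≈ 210°).

55.7°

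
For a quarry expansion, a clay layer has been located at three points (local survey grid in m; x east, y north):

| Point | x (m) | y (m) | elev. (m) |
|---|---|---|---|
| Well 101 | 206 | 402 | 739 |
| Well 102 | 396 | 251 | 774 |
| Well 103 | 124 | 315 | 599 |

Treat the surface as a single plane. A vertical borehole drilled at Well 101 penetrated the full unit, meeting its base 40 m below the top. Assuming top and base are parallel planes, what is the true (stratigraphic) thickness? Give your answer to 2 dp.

25.96 m

Two edge vectors: Well 101→Well 102 = (190, -151, 35), Well 101→Well 103 = (-82, -87, -140).
Normal n = (Well 101→Well 102) × (Well 101→Well 103) = (24185, 23730, -28912).
So ∂z/∂x = −n_x/n_z = 0.83650 and ∂z/∂y = −n_y/n_z = 0.82077.
|∇z| = √(a²+b²) = 1.17192, so dip δ = arctan(1.17192) = 49.53°.
True thickness = vertical thickness × cos δ = 40 × cos 49.53° = 25.96 m.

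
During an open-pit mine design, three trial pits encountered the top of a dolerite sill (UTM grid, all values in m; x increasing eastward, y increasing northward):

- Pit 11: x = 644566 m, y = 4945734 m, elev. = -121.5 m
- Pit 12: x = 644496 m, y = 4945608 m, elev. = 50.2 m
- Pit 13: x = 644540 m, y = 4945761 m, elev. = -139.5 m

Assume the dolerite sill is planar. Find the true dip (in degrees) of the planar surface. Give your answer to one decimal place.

Two edge vectors: Pit 11→Pit 12 = (-70, -126, 171.7), Pit 11→Pit 13 = (-26, 27, -18).
Normal n = (Pit 11→Pit 12) × (Pit 11→Pit 13) = (-2367.9, -5724.2, -5166).
So ∂z/∂x = −n_x/n_z = −0.45836 and ∂z/∂y = −n_y/n_z = −1.10805.
Gradient magnitude |∇z| = √(a² + b²) = √(0.21010 + 1.22778) = 1.19911.
True dip = arctan(1.19911) = 50.2°, dipping toward NNE (azimuth ≈ 022°).

50.2°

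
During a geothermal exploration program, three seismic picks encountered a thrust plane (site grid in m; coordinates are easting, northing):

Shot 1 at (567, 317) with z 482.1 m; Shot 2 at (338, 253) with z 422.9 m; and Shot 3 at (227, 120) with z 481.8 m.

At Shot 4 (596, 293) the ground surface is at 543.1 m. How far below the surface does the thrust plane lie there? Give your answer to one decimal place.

Let the plane be z = a·easting + b·northing + c.
Shot 2−Shot 1: −229a − 64b = −59.2;  Shot 3−Shot 1: −340a − 197b = −0.3.
Solving gives a = 0.49857, b = −0.85896.
Then c = 482.1 − a·567 − b·317 = 471.70.
At (596, 293): z_contact = 297.15 − 251.68 + 471.70 = 517.17 m.
Depth below ground = 543.1 − 517.17 = 25.9 m.

25.9 m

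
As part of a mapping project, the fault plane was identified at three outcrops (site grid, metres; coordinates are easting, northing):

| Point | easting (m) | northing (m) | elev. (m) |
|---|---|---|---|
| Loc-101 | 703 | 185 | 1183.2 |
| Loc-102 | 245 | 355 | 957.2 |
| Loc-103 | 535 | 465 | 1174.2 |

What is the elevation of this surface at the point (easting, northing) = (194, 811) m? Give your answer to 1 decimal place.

1080.4 m

Let the plane be z = a·easting + b·northing + c.
Loc-102−Loc-101: −458a + 170b = −226;  Loc-103−Loc-101: −168a + 280b = −9.
Solving gives a = 0.61948, b = 0.33955.
Then c = 1183.2 − a·703 − b·185 = 684.89.
At (194, 811): z = 120.2 + 275.4 + 684.89 = 1080.4 m.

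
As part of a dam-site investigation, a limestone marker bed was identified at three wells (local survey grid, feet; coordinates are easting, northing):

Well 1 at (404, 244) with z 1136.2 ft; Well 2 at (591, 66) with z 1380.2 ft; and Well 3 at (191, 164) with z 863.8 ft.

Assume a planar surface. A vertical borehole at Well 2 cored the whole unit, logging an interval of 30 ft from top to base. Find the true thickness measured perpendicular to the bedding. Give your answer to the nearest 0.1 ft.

18.4 ft

Two edge vectors: Well 1→Well 2 = (187, -178, 244), Well 1→Well 3 = (-213, -80, -272.4).
Normal n = (Well 1→Well 2) × (Well 1→Well 3) = (68007.2, -1033.2, -52874).
So ∂z/∂easting = −n_x/n_z = 1.28621 and ∂z/∂northing = −n_y/n_z = −0.01954.
|∇z| = √(a²+b²) = 1.28636, so dip δ = arctan(1.28636) = 52.14°.
True thickness = vertical thickness × cos δ = 30 × cos 52.14° = 18.4 ft.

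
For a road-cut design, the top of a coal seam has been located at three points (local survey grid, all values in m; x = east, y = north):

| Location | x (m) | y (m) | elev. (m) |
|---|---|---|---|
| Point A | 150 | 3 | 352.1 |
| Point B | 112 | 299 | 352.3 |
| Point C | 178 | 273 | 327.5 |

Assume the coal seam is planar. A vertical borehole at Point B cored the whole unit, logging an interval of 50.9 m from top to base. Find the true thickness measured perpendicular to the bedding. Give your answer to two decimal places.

Let the plane be z = a·x + b·y + c.
Point B−Point A: −38a + 296b = 0.2;  Point C−Point A: 28a + 270b = −24.6.
Solving gives a = −0.39549, b = −0.05010.
|∇z| = √(a²+b²) = 0.39865, so dip δ = arctan(0.39865) = 21.73°.
True thickness = vertical thickness × cos δ = 50.9 × cos 21.73° = 47.28 m.

47.28 m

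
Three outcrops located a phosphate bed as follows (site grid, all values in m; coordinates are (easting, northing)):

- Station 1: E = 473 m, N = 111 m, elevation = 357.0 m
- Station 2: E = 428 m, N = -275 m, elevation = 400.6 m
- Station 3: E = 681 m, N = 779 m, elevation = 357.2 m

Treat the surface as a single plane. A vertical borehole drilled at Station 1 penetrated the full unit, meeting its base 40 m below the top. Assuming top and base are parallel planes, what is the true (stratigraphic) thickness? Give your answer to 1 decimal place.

34.2 m

Two edge vectors: Station 1→Station 2 = (-45, -386, 43.6), Station 1→Station 3 = (208, 668, 0.2).
Normal n = (Station 1→Station 2) × (Station 1→Station 3) = (-29202, 9077.8, 50228).
So ∂z/∂E = −n_x/n_z = 0.58139 and ∂z/∂N = −n_y/n_z = −0.18073.
|∇z| = √(a²+b²) = 0.60883, so dip δ = arctan(0.60883) = 31.33°.
True thickness = vertical thickness × cos δ = 40 × cos 31.33° = 34.2 m.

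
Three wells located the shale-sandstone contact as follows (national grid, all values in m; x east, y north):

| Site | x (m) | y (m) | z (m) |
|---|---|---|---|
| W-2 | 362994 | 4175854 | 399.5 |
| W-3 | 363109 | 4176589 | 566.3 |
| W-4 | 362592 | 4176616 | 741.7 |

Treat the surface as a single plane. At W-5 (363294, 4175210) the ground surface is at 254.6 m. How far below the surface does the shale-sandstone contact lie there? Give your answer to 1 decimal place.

131.4 m

Let the plane be z = a·x + b·y + c.
W-3−W-2: 115a + 735b = 166.8;  W-4−W-2: −402a + 762b = 342.2.
Solving gives a = −0.324759593, b = 0.277751501.
Then c = 399.5 − a·362994 − b·4175854 = −1041564.43.
At (363294, 4175210): z_contact = −117983.21 + 1159670.84 − 1041564.43 = 123.20 m.
Depth below ground = 254.6 − 123.20 = 131.4 m.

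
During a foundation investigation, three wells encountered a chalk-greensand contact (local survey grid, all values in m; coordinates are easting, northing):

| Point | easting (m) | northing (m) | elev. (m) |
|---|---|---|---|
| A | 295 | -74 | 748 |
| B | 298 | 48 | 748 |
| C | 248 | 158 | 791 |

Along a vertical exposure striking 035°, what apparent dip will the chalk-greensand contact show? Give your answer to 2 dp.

24.30°

Let the plane be z = a·easting + b·northing + c.
B−A: 3a + 122b = 0;  C−A: −47a + 232b = 43.
Solving gives a = −0.81586, b = 0.02006.
Unit vector along 035° is (sin 35°, cos 35°) = (0.5736, 0.8192).
Slope in that direction = a·(0.5736) + b·(0.8192) = −0.45153.
Apparent dip = arctan|0.45153| = 24.30° (true dip is 39.2°, so apparent ≤ true as expected).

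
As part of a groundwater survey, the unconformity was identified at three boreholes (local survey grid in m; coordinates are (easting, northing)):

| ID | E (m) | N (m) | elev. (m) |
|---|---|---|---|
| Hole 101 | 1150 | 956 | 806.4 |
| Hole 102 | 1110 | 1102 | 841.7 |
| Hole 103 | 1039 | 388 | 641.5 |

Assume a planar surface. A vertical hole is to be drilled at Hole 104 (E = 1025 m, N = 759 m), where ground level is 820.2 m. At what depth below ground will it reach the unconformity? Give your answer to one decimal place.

79.9 m

Two edge vectors: Hole 101→Hole 102 = (-40, 146, 35.3), Hole 101→Hole 103 = (-111, -568, -164.9).
Normal n = (Hole 101→Hole 102) × (Hole 101→Hole 103) = (-4025, -10514.3, 38926).
So ∂z/∂E = −n_x/n_z = 0.103401 and ∂z/∂N = −n_y/n_z = 0.270110.
Intercept c from Hole 101: 806.4 − 118.91 − 258.23 = 429.26.
At (1025, 759): z_contact = 105.99 + 205.01 + 429.26 = 740.26 m.
Depth below ground = 820.2 − 740.26 = 79.9 m.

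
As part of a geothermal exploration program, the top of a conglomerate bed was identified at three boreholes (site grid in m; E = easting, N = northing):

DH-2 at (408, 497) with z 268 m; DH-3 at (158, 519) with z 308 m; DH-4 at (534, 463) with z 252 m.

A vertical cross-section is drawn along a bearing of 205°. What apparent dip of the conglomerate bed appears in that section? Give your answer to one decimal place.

13.4°

Two edge vectors: DH-2→DH-3 = (-250, 22, 40), DH-2→DH-4 = (126, -34, -16).
Normal n = (DH-2→DH-3) × (DH-2→DH-4) = (1008, 1040, 5728).
So ∂z/∂E = −n_x/n_z = −0.17598 and ∂z/∂N = −n_y/n_z = −0.18156.
Unit vector along 205° is (sin 205°, cos 205°) = (-0.4226, -0.9063).
Slope in that direction = a·(-0.4226) + b·(-0.9063) = 0.23892.
Apparent dip = arctan|0.23892| = 13.4° (true dip is 14.2°, so apparent ≤ true as expected).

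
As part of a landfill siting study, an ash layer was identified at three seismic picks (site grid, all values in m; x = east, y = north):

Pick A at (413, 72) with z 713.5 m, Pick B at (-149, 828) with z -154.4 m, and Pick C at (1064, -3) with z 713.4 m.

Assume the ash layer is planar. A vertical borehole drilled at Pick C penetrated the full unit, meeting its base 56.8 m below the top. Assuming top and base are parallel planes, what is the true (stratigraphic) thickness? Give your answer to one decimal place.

35.2 m

Two edge vectors: Pick A→Pick B = (-562, 756, -867.9), Pick A→Pick C = (651, -75, -0.1).
Normal n = (Pick A→Pick B) × (Pick A→Pick C) = (-65168.1, -565059.1, -450006).
So ∂z/∂x = −n_x/n_z = −0.14482 and ∂z/∂y = −n_y/n_z = −1.25567.
|∇z| = √(a²+b²) = 1.26399, so dip δ = arctan(1.26399) = 51.65°.
True thickness = vertical thickness × cos δ = 56.8 × cos 51.65° = 35.2 m.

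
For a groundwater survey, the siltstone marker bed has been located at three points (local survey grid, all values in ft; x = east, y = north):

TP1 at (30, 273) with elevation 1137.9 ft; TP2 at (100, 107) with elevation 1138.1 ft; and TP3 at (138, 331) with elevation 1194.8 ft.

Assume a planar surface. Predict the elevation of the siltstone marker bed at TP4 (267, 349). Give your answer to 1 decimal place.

1253.5 ft

Let the plane be z = a·x + b·y + c.
TP2−TP1: 70a − 166b = 0.2;  TP3−TP1: 108a + 58b = 56.9.
Solving gives a = 0.43010, b = 0.18016.
Then c = 1137.9 − a·30 − b·273 = 1075.81.
At (267, 349): z = 114.8 + 62.9 + 1075.81 = 1253.5 ft.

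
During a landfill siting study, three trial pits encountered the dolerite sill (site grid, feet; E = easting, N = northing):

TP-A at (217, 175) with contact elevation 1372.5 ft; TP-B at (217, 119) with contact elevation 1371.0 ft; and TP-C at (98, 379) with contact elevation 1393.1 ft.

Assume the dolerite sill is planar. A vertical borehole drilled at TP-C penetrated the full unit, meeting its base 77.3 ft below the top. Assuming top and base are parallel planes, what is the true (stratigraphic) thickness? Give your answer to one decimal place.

76.7 ft

Two edge vectors: TP-A→TP-B = (0, -56, -1.5), TP-A→TP-C = (-119, 204, 20.6).
Normal n = (TP-A→TP-B) × (TP-A→TP-C) = (-847.6, 178.5, -6664).
So ∂z/∂E = −n_x/n_z = −0.12719 and ∂z/∂N = −n_y/n_z = 0.02679.
|∇z| = √(a²+b²) = 0.12998, so dip δ = arctan(0.12998) = 7.41°.
True thickness = vertical thickness × cos δ = 77.3 × cos 7.41° = 76.7 ft.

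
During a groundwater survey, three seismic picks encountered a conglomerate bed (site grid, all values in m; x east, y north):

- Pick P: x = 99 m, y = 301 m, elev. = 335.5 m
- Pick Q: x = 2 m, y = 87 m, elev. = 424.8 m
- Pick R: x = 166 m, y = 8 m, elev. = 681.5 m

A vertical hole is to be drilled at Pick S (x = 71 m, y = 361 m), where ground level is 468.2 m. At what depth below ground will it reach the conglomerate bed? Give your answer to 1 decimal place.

219.5 m

Let the plane be z = a·x + b·y + c.
Pick Q−Pick P: −97a − 214b = 89.3;  Pick R−Pick P: 67a − 293b = 346.
Solving gives a = 1.11974, b = −0.92484.
Then c = 335.5 − a·99 − b·301 = 503.02.
At (71, 361): z_contact = 79.50 − 333.87 + 503.02 = 248.66 m.
Depth below ground = 468.2 − 248.66 = 219.5 m.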